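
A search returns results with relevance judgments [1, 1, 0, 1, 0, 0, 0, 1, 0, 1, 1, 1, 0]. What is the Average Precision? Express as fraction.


Computing P@k for each relevant position:
Position 1: relevant, P@1 = 1/1 = 1
Position 2: relevant, P@2 = 2/2 = 1
Position 3: not relevant
Position 4: relevant, P@4 = 3/4 = 3/4
Position 5: not relevant
Position 6: not relevant
Position 7: not relevant
Position 8: relevant, P@8 = 4/8 = 1/2
Position 9: not relevant
Position 10: relevant, P@10 = 5/10 = 1/2
Position 11: relevant, P@11 = 6/11 = 6/11
Position 12: relevant, P@12 = 7/12 = 7/12
Position 13: not relevant
Sum of P@k = 1 + 1 + 3/4 + 1/2 + 1/2 + 6/11 + 7/12 = 161/33
AP = 161/33 / 7 = 23/33

23/33


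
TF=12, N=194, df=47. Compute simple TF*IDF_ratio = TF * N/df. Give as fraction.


TF * (N/df)
= 12 * (194/47)
= 12 * 194/47
= 2328/47

2328/47


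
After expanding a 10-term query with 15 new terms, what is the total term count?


Original terms: 10
Expansion terms: 15
Total = 10 + 15 = 25

25


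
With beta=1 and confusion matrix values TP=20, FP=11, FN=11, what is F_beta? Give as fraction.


P = TP/(TP+FP) = 20/31 = 20/31
R = TP/(TP+FN) = 20/31 = 20/31
beta^2 = 1^2 = 1
(1 + beta^2) = 2
Numerator = (1+beta^2)*P*R = 800/961
Denominator = beta^2*P + R = 20/31 + 20/31 = 40/31
F_beta = 20/31

20/31


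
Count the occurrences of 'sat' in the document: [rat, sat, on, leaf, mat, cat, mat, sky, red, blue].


Document has 10 words
Scanning for 'sat':
Found at positions: [1]
Count = 1

1


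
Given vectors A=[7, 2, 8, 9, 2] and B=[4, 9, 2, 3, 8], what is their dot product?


Dot product = sum of element-wise products
A[0]*B[0] = 7*4 = 28
A[1]*B[1] = 2*9 = 18
A[2]*B[2] = 8*2 = 16
A[3]*B[3] = 9*3 = 27
A[4]*B[4] = 2*8 = 16
Sum = 28 + 18 + 16 + 27 + 16 = 105

105


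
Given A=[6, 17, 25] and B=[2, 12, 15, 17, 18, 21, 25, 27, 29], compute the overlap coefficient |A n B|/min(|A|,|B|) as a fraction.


A intersect B = [17, 25]
|A intersect B| = 2
min(|A|, |B|) = min(3, 9) = 3
Overlap = 2 / 3 = 2/3

2/3


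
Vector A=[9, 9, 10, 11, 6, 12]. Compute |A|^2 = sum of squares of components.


|A|^2 = sum of squared components
A[0]^2 = 9^2 = 81
A[1]^2 = 9^2 = 81
A[2]^2 = 10^2 = 100
A[3]^2 = 11^2 = 121
A[4]^2 = 6^2 = 36
A[5]^2 = 12^2 = 144
Sum = 81 + 81 + 100 + 121 + 36 + 144 = 563

563


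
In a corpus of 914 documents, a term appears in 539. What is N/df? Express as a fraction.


IDF ratio = N / df
= 914 / 539
= 914/539

914/539


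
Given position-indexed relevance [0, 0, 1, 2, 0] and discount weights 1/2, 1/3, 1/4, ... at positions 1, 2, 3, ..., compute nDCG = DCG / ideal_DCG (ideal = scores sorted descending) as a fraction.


Position discount weights w_i = 1/(i+1) for i=1..5:
Weights = [1/2, 1/3, 1/4, 1/5, 1/6]
Actual relevance: [0, 0, 1, 2, 0]
DCG = 0/2 + 0/3 + 1/4 + 2/5 + 0/6 = 13/20
Ideal relevance (sorted desc): [2, 1, 0, 0, 0]
Ideal DCG = 2/2 + 1/3 + 0/4 + 0/5 + 0/6 = 4/3
nDCG = DCG / ideal_DCG = 13/20 / 4/3 = 39/80

39/80


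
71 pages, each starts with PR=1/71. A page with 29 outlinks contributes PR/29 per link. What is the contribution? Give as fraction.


Initial PR = 1/71 = 1/71
Outlinks = 29
Contribution per link = PR / outlinks
= 1/71 / 29
= 1/2059

1/2059


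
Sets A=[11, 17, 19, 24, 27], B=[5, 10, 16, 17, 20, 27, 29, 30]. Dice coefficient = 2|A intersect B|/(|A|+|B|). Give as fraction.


A intersect B = [17, 27]
|A intersect B| = 2
|A| = 5, |B| = 8
Dice = 2*2 / (5+8)
= 4 / 13 = 4/13

4/13


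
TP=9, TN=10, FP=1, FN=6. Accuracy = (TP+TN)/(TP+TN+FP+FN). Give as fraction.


Accuracy = (TP + TN) / (TP + TN + FP + FN)
TP + TN = 9 + 10 = 19
Total = 9 + 10 + 1 + 6 = 26
Accuracy = 19 / 26 = 19/26

19/26


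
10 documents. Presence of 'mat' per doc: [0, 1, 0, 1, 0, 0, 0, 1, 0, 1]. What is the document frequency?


Checking each document for 'mat':
Doc 1: absent
Doc 2: present
Doc 3: absent
Doc 4: present
Doc 5: absent
Doc 6: absent
Doc 7: absent
Doc 8: present
Doc 9: absent
Doc 10: present
df = sum of presences = 0 + 1 + 0 + 1 + 0 + 0 + 0 + 1 + 0 + 1 = 4

4


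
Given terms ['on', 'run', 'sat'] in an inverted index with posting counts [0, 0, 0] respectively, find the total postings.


Summing posting list sizes:
'on': 0 postings
'run': 0 postings
'sat': 0 postings
Total = 0 + 0 + 0 = 0

0


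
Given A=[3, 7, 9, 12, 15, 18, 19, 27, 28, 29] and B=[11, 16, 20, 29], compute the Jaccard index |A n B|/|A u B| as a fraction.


A intersect B = [29]
|A intersect B| = 1
A union B = [3, 7, 9, 11, 12, 15, 16, 18, 19, 20, 27, 28, 29]
|A union B| = 13
Jaccard = 1/13 = 1/13

1/13


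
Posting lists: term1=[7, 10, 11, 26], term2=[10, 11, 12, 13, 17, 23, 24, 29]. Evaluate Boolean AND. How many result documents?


Boolean AND: find intersection of posting lists
term1 docs: [7, 10, 11, 26]
term2 docs: [10, 11, 12, 13, 17, 23, 24, 29]
Intersection: [10, 11]
|intersection| = 2

2


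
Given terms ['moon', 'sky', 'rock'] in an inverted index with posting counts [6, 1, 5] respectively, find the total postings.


Summing posting list sizes:
'moon': 6 postings
'sky': 1 postings
'rock': 5 postings
Total = 6 + 1 + 5 = 12

12


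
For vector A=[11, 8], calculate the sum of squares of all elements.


|A|^2 = sum of squared components
A[0]^2 = 11^2 = 121
A[1]^2 = 8^2 = 64
Sum = 121 + 64 = 185

185


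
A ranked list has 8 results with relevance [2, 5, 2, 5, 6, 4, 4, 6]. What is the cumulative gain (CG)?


Cumulative Gain = sum of relevance scores
Position 1: rel=2, running sum=2
Position 2: rel=5, running sum=7
Position 3: rel=2, running sum=9
Position 4: rel=5, running sum=14
Position 5: rel=6, running sum=20
Position 6: rel=4, running sum=24
Position 7: rel=4, running sum=28
Position 8: rel=6, running sum=34
CG = 34

34


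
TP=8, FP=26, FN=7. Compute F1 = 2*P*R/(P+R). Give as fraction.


F1 = 2 * P * R / (P + R)
P = TP/(TP+FP) = 8/34 = 4/17
R = TP/(TP+FN) = 8/15 = 8/15
2 * P * R = 2 * 4/17 * 8/15 = 64/255
P + R = 4/17 + 8/15 = 196/255
F1 = 64/255 / 196/255 = 16/49

16/49


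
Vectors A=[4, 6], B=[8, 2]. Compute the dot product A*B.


Dot product = sum of element-wise products
A[0]*B[0] = 4*8 = 32
A[1]*B[1] = 6*2 = 12
Sum = 32 + 12 = 44

44


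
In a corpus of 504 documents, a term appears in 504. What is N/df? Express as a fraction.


IDF ratio = N / df
= 504 / 504
= 1

1


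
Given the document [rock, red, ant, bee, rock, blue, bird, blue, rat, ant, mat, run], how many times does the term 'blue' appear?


Document has 12 words
Scanning for 'blue':
Found at positions: [5, 7]
Count = 2

2


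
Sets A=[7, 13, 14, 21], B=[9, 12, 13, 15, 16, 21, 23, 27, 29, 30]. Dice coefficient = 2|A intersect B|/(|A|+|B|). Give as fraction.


A intersect B = [13, 21]
|A intersect B| = 2
|A| = 4, |B| = 10
Dice = 2*2 / (4+10)
= 4 / 14 = 2/7

2/7


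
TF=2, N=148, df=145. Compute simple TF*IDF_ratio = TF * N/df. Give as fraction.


TF * (N/df)
= 2 * (148/145)
= 2 * 148/145
= 296/145

296/145


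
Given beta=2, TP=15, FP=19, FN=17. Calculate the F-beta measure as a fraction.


P = TP/(TP+FP) = 15/34 = 15/34
R = TP/(TP+FN) = 15/32 = 15/32
beta^2 = 2^2 = 4
(1 + beta^2) = 5
Numerator = (1+beta^2)*P*R = 1125/1088
Denominator = beta^2*P + R = 30/17 + 15/32 = 1215/544
F_beta = 25/54

25/54


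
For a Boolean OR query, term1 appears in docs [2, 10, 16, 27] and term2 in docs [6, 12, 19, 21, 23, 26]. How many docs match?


Boolean OR: find union of posting lists
term1 docs: [2, 10, 16, 27]
term2 docs: [6, 12, 19, 21, 23, 26]
Union: [2, 6, 10, 12, 16, 19, 21, 23, 26, 27]
|union| = 10

10


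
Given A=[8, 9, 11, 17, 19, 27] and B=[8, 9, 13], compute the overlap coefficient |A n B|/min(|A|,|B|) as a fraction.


A intersect B = [8, 9]
|A intersect B| = 2
min(|A|, |B|) = min(6, 3) = 3
Overlap = 2 / 3 = 2/3

2/3


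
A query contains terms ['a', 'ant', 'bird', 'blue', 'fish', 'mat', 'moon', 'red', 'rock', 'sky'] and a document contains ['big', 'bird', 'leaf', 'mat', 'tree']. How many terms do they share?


Query terms: ['a', 'ant', 'bird', 'blue', 'fish', 'mat', 'moon', 'red', 'rock', 'sky']
Document terms: ['big', 'bird', 'leaf', 'mat', 'tree']
Common terms: ['bird', 'mat']
Overlap count = 2

2


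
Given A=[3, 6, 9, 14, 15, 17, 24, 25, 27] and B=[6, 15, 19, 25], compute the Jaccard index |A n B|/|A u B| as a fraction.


A intersect B = [6, 15, 25]
|A intersect B| = 3
A union B = [3, 6, 9, 14, 15, 17, 19, 24, 25, 27]
|A union B| = 10
Jaccard = 3/10 = 3/10

3/10


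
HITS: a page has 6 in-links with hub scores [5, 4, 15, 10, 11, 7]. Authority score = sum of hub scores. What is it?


Authority = sum of hub scores of in-linkers
In-link 1: hub score = 5
In-link 2: hub score = 4
In-link 3: hub score = 15
In-link 4: hub score = 10
In-link 5: hub score = 11
In-link 6: hub score = 7
Authority = 5 + 4 + 15 + 10 + 11 + 7 = 52

52


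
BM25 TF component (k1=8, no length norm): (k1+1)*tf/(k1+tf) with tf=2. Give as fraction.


BM25 TF component = (k1+1)*tf / (k1+tf)
k1 = 8, tf = 2
Numerator = (8+1)*2 = 18
Denominator = 8 + 2 = 10
= 18/10 = 9/5

9/5


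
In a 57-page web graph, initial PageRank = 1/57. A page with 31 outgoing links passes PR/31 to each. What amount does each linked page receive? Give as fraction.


Initial PR = 1/57 = 1/57
Outlinks = 31
Contribution per link = PR / outlinks
= 1/57 / 31
= 1/1767

1/1767


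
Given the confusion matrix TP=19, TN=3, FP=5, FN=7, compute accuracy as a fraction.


Accuracy = (TP + TN) / (TP + TN + FP + FN)
TP + TN = 19 + 3 = 22
Total = 19 + 3 + 5 + 7 = 34
Accuracy = 22 / 34 = 11/17

11/17


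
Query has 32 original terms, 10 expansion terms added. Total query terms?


Original terms: 32
Expansion terms: 10
Total = 32 + 10 = 42

42


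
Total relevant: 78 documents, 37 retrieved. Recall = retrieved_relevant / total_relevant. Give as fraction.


Recall = retrieved_relevant / total_relevant
= 37 / 78
= 37 / (37 + 41)
= 37/78

37/78


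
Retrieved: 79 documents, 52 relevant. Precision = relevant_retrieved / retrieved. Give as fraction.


Precision = relevant_retrieved / total_retrieved
= 52 / 79
= 52 / (52 + 27)
= 52/79

52/79


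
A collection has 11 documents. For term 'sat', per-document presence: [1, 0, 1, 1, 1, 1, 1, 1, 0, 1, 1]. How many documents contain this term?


Checking each document for 'sat':
Doc 1: present
Doc 2: absent
Doc 3: present
Doc 4: present
Doc 5: present
Doc 6: present
Doc 7: present
Doc 8: present
Doc 9: absent
Doc 10: present
Doc 11: present
df = sum of presences = 1 + 0 + 1 + 1 + 1 + 1 + 1 + 1 + 0 + 1 + 1 = 9

9


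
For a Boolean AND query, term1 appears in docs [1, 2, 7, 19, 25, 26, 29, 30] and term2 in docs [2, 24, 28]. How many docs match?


Boolean AND: find intersection of posting lists
term1 docs: [1, 2, 7, 19, 25, 26, 29, 30]
term2 docs: [2, 24, 28]
Intersection: [2]
|intersection| = 1

1


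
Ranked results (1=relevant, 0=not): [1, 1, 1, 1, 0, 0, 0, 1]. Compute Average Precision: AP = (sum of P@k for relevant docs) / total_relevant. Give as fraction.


Computing P@k for each relevant position:
Position 1: relevant, P@1 = 1/1 = 1
Position 2: relevant, P@2 = 2/2 = 1
Position 3: relevant, P@3 = 3/3 = 1
Position 4: relevant, P@4 = 4/4 = 1
Position 5: not relevant
Position 6: not relevant
Position 7: not relevant
Position 8: relevant, P@8 = 5/8 = 5/8
Sum of P@k = 1 + 1 + 1 + 1 + 5/8 = 37/8
AP = 37/8 / 5 = 37/40

37/40


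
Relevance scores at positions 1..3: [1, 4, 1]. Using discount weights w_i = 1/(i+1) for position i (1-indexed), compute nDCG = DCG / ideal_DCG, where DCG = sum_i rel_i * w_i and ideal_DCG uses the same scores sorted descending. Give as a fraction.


Position discount weights w_i = 1/(i+1) for i=1..3:
Weights = [1/2, 1/3, 1/4]
Actual relevance: [1, 4, 1]
DCG = 1/2 + 4/3 + 1/4 = 25/12
Ideal relevance (sorted desc): [4, 1, 1]
Ideal DCG = 4/2 + 1/3 + 1/4 = 31/12
nDCG = DCG / ideal_DCG = 25/12 / 31/12 = 25/31

25/31


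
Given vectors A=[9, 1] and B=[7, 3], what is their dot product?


Dot product = sum of element-wise products
A[0]*B[0] = 9*7 = 63
A[1]*B[1] = 1*3 = 3
Sum = 63 + 3 = 66

66


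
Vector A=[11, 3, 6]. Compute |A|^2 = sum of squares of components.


|A|^2 = sum of squared components
A[0]^2 = 11^2 = 121
A[1]^2 = 3^2 = 9
A[2]^2 = 6^2 = 36
Sum = 121 + 9 + 36 = 166

166


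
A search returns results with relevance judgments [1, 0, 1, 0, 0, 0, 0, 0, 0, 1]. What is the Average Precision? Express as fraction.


Computing P@k for each relevant position:
Position 1: relevant, P@1 = 1/1 = 1
Position 2: not relevant
Position 3: relevant, P@3 = 2/3 = 2/3
Position 4: not relevant
Position 5: not relevant
Position 6: not relevant
Position 7: not relevant
Position 8: not relevant
Position 9: not relevant
Position 10: relevant, P@10 = 3/10 = 3/10
Sum of P@k = 1 + 2/3 + 3/10 = 59/30
AP = 59/30 / 3 = 59/90

59/90


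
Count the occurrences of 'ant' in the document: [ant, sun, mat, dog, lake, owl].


Document has 6 words
Scanning for 'ant':
Found at positions: [0]
Count = 1

1


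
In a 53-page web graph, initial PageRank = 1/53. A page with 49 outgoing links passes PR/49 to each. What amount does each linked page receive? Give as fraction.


Initial PR = 1/53 = 1/53
Outlinks = 49
Contribution per link = PR / outlinks
= 1/53 / 49
= 1/2597

1/2597


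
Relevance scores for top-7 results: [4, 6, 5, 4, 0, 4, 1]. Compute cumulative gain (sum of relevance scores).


Cumulative Gain = sum of relevance scores
Position 1: rel=4, running sum=4
Position 2: rel=6, running sum=10
Position 3: rel=5, running sum=15
Position 4: rel=4, running sum=19
Position 5: rel=0, running sum=19
Position 6: rel=4, running sum=23
Position 7: rel=1, running sum=24
CG = 24

24


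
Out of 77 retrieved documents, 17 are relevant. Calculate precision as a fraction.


Precision = relevant_retrieved / total_retrieved
= 17 / 77
= 17 / (17 + 60)
= 17/77

17/77


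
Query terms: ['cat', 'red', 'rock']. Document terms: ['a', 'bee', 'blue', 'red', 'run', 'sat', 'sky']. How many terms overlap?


Query terms: ['cat', 'red', 'rock']
Document terms: ['a', 'bee', 'blue', 'red', 'run', 'sat', 'sky']
Common terms: ['red']
Overlap count = 1

1


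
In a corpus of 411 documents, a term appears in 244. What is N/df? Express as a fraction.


IDF ratio = N / df
= 411 / 244
= 411/244

411/244


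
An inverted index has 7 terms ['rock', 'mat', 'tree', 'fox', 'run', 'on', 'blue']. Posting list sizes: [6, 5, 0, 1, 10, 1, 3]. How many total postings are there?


Summing posting list sizes:
'rock': 6 postings
'mat': 5 postings
'tree': 0 postings
'fox': 1 postings
'run': 10 postings
'on': 1 postings
'blue': 3 postings
Total = 6 + 5 + 0 + 1 + 10 + 1 + 3 = 26

26


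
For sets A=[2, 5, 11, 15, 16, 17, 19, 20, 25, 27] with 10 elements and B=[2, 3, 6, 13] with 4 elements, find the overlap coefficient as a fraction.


A intersect B = [2]
|A intersect B| = 1
min(|A|, |B|) = min(10, 4) = 4
Overlap = 1 / 4 = 1/4

1/4


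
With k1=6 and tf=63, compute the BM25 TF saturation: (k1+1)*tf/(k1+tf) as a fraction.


BM25 TF component = (k1+1)*tf / (k1+tf)
k1 = 6, tf = 63
Numerator = (6+1)*63 = 441
Denominator = 6 + 63 = 69
= 441/69 = 147/23

147/23


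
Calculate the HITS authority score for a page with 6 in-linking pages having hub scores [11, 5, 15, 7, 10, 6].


Authority = sum of hub scores of in-linkers
In-link 1: hub score = 11
In-link 2: hub score = 5
In-link 3: hub score = 15
In-link 4: hub score = 7
In-link 5: hub score = 10
In-link 6: hub score = 6
Authority = 11 + 5 + 15 + 7 + 10 + 6 = 54

54


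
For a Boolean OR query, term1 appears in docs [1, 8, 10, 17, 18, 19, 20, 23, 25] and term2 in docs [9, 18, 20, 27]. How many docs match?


Boolean OR: find union of posting lists
term1 docs: [1, 8, 10, 17, 18, 19, 20, 23, 25]
term2 docs: [9, 18, 20, 27]
Union: [1, 8, 9, 10, 17, 18, 19, 20, 23, 25, 27]
|union| = 11

11


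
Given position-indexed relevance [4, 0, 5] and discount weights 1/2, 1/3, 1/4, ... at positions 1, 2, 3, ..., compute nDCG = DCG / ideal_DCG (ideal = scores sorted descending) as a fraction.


Position discount weights w_i = 1/(i+1) for i=1..3:
Weights = [1/2, 1/3, 1/4]
Actual relevance: [4, 0, 5]
DCG = 4/2 + 0/3 + 5/4 = 13/4
Ideal relevance (sorted desc): [5, 4, 0]
Ideal DCG = 5/2 + 4/3 + 0/4 = 23/6
nDCG = DCG / ideal_DCG = 13/4 / 23/6 = 39/46

39/46


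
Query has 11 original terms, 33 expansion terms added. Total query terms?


Original terms: 11
Expansion terms: 33
Total = 11 + 33 = 44

44


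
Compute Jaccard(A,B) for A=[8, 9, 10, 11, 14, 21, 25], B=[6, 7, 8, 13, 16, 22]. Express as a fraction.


A intersect B = [8]
|A intersect B| = 1
A union B = [6, 7, 8, 9, 10, 11, 13, 14, 16, 21, 22, 25]
|A union B| = 12
Jaccard = 1/12 = 1/12

1/12


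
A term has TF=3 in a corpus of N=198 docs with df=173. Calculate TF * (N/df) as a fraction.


TF * (N/df)
= 3 * (198/173)
= 3 * 198/173
= 594/173

594/173


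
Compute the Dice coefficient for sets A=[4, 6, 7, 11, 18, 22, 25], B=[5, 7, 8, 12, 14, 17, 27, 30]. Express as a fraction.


A intersect B = [7]
|A intersect B| = 1
|A| = 7, |B| = 8
Dice = 2*1 / (7+8)
= 2 / 15 = 2/15

2/15


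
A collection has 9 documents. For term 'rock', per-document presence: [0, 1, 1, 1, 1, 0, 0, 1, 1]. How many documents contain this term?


Checking each document for 'rock':
Doc 1: absent
Doc 2: present
Doc 3: present
Doc 4: present
Doc 5: present
Doc 6: absent
Doc 7: absent
Doc 8: present
Doc 9: present
df = sum of presences = 0 + 1 + 1 + 1 + 1 + 0 + 0 + 1 + 1 = 6

6


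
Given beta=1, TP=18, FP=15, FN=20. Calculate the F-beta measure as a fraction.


P = TP/(TP+FP) = 18/33 = 6/11
R = TP/(TP+FN) = 18/38 = 9/19
beta^2 = 1^2 = 1
(1 + beta^2) = 2
Numerator = (1+beta^2)*P*R = 108/209
Denominator = beta^2*P + R = 6/11 + 9/19 = 213/209
F_beta = 36/71

36/71


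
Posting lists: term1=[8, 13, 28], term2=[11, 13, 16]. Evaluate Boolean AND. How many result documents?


Boolean AND: find intersection of posting lists
term1 docs: [8, 13, 28]
term2 docs: [11, 13, 16]
Intersection: [13]
|intersection| = 1

1


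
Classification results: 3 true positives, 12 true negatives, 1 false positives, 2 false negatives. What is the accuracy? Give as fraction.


Accuracy = (TP + TN) / (TP + TN + FP + FN)
TP + TN = 3 + 12 = 15
Total = 3 + 12 + 1 + 2 = 18
Accuracy = 15 / 18 = 5/6

5/6


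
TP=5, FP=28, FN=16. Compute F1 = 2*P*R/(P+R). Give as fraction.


F1 = 2 * P * R / (P + R)
P = TP/(TP+FP) = 5/33 = 5/33
R = TP/(TP+FN) = 5/21 = 5/21
2 * P * R = 2 * 5/33 * 5/21 = 50/693
P + R = 5/33 + 5/21 = 30/77
F1 = 50/693 / 30/77 = 5/27

5/27


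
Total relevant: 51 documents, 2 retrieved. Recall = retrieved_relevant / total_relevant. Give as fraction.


Recall = retrieved_relevant / total_relevant
= 2 / 51
= 2 / (2 + 49)
= 2/51

2/51


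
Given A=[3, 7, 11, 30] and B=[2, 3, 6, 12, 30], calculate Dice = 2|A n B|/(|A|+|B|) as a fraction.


A intersect B = [3, 30]
|A intersect B| = 2
|A| = 4, |B| = 5
Dice = 2*2 / (4+5)
= 4 / 9 = 4/9

4/9


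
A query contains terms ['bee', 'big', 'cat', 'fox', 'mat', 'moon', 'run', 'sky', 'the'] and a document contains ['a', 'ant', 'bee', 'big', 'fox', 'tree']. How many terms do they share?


Query terms: ['bee', 'big', 'cat', 'fox', 'mat', 'moon', 'run', 'sky', 'the']
Document terms: ['a', 'ant', 'bee', 'big', 'fox', 'tree']
Common terms: ['bee', 'big', 'fox']
Overlap count = 3

3


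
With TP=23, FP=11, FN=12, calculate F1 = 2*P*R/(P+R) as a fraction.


F1 = 2 * P * R / (P + R)
P = TP/(TP+FP) = 23/34 = 23/34
R = TP/(TP+FN) = 23/35 = 23/35
2 * P * R = 2 * 23/34 * 23/35 = 529/595
P + R = 23/34 + 23/35 = 1587/1190
F1 = 529/595 / 1587/1190 = 2/3

2/3


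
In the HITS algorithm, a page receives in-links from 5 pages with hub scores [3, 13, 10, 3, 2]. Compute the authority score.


Authority = sum of hub scores of in-linkers
In-link 1: hub score = 3
In-link 2: hub score = 13
In-link 3: hub score = 10
In-link 4: hub score = 3
In-link 5: hub score = 2
Authority = 3 + 13 + 10 + 3 + 2 = 31

31


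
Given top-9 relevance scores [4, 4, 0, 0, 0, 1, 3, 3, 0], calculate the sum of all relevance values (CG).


Cumulative Gain = sum of relevance scores
Position 1: rel=4, running sum=4
Position 2: rel=4, running sum=8
Position 3: rel=0, running sum=8
Position 4: rel=0, running sum=8
Position 5: rel=0, running sum=8
Position 6: rel=1, running sum=9
Position 7: rel=3, running sum=12
Position 8: rel=3, running sum=15
Position 9: rel=0, running sum=15
CG = 15

15


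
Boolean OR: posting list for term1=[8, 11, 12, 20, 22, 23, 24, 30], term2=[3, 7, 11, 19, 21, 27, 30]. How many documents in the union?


Boolean OR: find union of posting lists
term1 docs: [8, 11, 12, 20, 22, 23, 24, 30]
term2 docs: [3, 7, 11, 19, 21, 27, 30]
Union: [3, 7, 8, 11, 12, 19, 20, 21, 22, 23, 24, 27, 30]
|union| = 13

13


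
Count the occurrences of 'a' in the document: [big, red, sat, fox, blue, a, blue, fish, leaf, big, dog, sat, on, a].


Document has 14 words
Scanning for 'a':
Found at positions: [5, 13]
Count = 2

2


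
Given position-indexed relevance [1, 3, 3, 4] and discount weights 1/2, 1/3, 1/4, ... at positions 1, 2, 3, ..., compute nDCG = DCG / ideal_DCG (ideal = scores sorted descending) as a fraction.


Position discount weights w_i = 1/(i+1) for i=1..4:
Weights = [1/2, 1/3, 1/4, 1/5]
Actual relevance: [1, 3, 3, 4]
DCG = 1/2 + 3/3 + 3/4 + 4/5 = 61/20
Ideal relevance (sorted desc): [4, 3, 3, 1]
Ideal DCG = 4/2 + 3/3 + 3/4 + 1/5 = 79/20
nDCG = DCG / ideal_DCG = 61/20 / 79/20 = 61/79

61/79


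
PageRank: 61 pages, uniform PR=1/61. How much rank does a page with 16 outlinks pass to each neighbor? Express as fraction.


Initial PR = 1/61 = 1/61
Outlinks = 16
Contribution per link = PR / outlinks
= 1/61 / 16
= 1/976

1/976


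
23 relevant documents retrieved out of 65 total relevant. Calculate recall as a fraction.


Recall = retrieved_relevant / total_relevant
= 23 / 65
= 23 / (23 + 42)
= 23/65

23/65


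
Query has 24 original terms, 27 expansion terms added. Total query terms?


Original terms: 24
Expansion terms: 27
Total = 24 + 27 = 51

51


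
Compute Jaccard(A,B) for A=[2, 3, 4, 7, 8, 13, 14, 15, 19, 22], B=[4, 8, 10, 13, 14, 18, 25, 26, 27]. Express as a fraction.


A intersect B = [4, 8, 13, 14]
|A intersect B| = 4
A union B = [2, 3, 4, 7, 8, 10, 13, 14, 15, 18, 19, 22, 25, 26, 27]
|A union B| = 15
Jaccard = 4/15 = 4/15

4/15


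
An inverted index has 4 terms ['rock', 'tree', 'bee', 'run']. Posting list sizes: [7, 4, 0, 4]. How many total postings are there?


Summing posting list sizes:
'rock': 7 postings
'tree': 4 postings
'bee': 0 postings
'run': 4 postings
Total = 7 + 4 + 0 + 4 = 15

15


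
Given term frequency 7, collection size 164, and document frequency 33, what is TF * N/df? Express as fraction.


TF * (N/df)
= 7 * (164/33)
= 7 * 164/33
= 1148/33

1148/33


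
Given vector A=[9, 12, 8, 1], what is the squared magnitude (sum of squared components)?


|A|^2 = sum of squared components
A[0]^2 = 9^2 = 81
A[1]^2 = 12^2 = 144
A[2]^2 = 8^2 = 64
A[3]^2 = 1^2 = 1
Sum = 81 + 144 + 64 + 1 = 290

290


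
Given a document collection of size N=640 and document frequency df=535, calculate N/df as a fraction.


IDF ratio = N / df
= 640 / 535
= 128/107

128/107


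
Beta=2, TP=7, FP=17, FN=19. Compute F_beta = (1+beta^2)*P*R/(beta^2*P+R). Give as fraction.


P = TP/(TP+FP) = 7/24 = 7/24
R = TP/(TP+FN) = 7/26 = 7/26
beta^2 = 2^2 = 4
(1 + beta^2) = 5
Numerator = (1+beta^2)*P*R = 245/624
Denominator = beta^2*P + R = 7/6 + 7/26 = 56/39
F_beta = 35/128

35/128


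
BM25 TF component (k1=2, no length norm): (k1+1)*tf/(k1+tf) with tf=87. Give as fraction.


BM25 TF component = (k1+1)*tf / (k1+tf)
k1 = 2, tf = 87
Numerator = (2+1)*87 = 261
Denominator = 2 + 87 = 89
= 261/89 = 261/89

261/89


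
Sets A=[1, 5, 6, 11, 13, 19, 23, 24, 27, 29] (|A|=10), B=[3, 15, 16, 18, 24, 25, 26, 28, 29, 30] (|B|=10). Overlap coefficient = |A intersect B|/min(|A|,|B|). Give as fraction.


A intersect B = [24, 29]
|A intersect B| = 2
min(|A|, |B|) = min(10, 10) = 10
Overlap = 2 / 10 = 1/5

1/5


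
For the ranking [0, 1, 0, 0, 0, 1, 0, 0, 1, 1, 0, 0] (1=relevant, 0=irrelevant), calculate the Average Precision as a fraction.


Computing P@k for each relevant position:
Position 1: not relevant
Position 2: relevant, P@2 = 1/2 = 1/2
Position 3: not relevant
Position 4: not relevant
Position 5: not relevant
Position 6: relevant, P@6 = 2/6 = 1/3
Position 7: not relevant
Position 8: not relevant
Position 9: relevant, P@9 = 3/9 = 1/3
Position 10: relevant, P@10 = 4/10 = 2/5
Position 11: not relevant
Position 12: not relevant
Sum of P@k = 1/2 + 1/3 + 1/3 + 2/5 = 47/30
AP = 47/30 / 4 = 47/120

47/120


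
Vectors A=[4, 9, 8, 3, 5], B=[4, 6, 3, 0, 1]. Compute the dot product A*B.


Dot product = sum of element-wise products
A[0]*B[0] = 4*4 = 16
A[1]*B[1] = 9*6 = 54
A[2]*B[2] = 8*3 = 24
A[3]*B[3] = 3*0 = 0
A[4]*B[4] = 5*1 = 5
Sum = 16 + 54 + 24 + 0 + 5 = 99

99


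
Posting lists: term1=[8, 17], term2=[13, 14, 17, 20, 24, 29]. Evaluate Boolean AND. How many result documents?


Boolean AND: find intersection of posting lists
term1 docs: [8, 17]
term2 docs: [13, 14, 17, 20, 24, 29]
Intersection: [17]
|intersection| = 1

1


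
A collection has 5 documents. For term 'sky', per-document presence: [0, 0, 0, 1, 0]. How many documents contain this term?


Checking each document for 'sky':
Doc 1: absent
Doc 2: absent
Doc 3: absent
Doc 4: present
Doc 5: absent
df = sum of presences = 0 + 0 + 0 + 1 + 0 = 1

1


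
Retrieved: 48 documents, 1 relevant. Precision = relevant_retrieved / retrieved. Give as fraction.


Precision = relevant_retrieved / total_retrieved
= 1 / 48
= 1 / (1 + 47)
= 1/48

1/48


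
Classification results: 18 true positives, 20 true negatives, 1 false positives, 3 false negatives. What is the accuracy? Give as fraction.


Accuracy = (TP + TN) / (TP + TN + FP + FN)
TP + TN = 18 + 20 = 38
Total = 18 + 20 + 1 + 3 = 42
Accuracy = 38 / 42 = 19/21

19/21


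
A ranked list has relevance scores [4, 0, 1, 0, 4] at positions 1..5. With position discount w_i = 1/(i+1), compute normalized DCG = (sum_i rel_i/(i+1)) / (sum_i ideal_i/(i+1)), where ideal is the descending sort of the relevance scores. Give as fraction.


Position discount weights w_i = 1/(i+1) for i=1..5:
Weights = [1/2, 1/3, 1/4, 1/5, 1/6]
Actual relevance: [4, 0, 1, 0, 4]
DCG = 4/2 + 0/3 + 1/4 + 0/5 + 4/6 = 35/12
Ideal relevance (sorted desc): [4, 4, 1, 0, 0]
Ideal DCG = 4/2 + 4/3 + 1/4 + 0/5 + 0/6 = 43/12
nDCG = DCG / ideal_DCG = 35/12 / 43/12 = 35/43

35/43


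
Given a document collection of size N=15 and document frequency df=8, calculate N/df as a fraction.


IDF ratio = N / df
= 15 / 8
= 15/8

15/8


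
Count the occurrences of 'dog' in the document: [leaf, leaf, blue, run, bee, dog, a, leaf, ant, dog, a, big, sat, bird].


Document has 14 words
Scanning for 'dog':
Found at positions: [5, 9]
Count = 2

2


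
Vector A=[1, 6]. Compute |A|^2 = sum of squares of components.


|A|^2 = sum of squared components
A[0]^2 = 1^2 = 1
A[1]^2 = 6^2 = 36
Sum = 1 + 36 = 37

37


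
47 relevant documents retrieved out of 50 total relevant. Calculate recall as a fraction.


Recall = retrieved_relevant / total_relevant
= 47 / 50
= 47 / (47 + 3)
= 47/50

47/50


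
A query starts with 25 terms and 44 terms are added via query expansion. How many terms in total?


Original terms: 25
Expansion terms: 44
Total = 25 + 44 = 69

69


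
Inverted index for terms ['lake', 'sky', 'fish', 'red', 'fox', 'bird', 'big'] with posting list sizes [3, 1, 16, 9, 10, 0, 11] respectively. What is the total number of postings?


Summing posting list sizes:
'lake': 3 postings
'sky': 1 postings
'fish': 16 postings
'red': 9 postings
'fox': 10 postings
'bird': 0 postings
'big': 11 postings
Total = 3 + 1 + 16 + 9 + 10 + 0 + 11 = 50

50


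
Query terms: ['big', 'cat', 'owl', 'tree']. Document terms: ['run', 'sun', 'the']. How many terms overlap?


Query terms: ['big', 'cat', 'owl', 'tree']
Document terms: ['run', 'sun', 'the']
Common terms: []
Overlap count = 0

0


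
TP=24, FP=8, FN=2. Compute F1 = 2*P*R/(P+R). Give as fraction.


F1 = 2 * P * R / (P + R)
P = TP/(TP+FP) = 24/32 = 3/4
R = TP/(TP+FN) = 24/26 = 12/13
2 * P * R = 2 * 3/4 * 12/13 = 18/13
P + R = 3/4 + 12/13 = 87/52
F1 = 18/13 / 87/52 = 24/29

24/29


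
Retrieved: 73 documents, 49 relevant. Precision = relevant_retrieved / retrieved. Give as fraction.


Precision = relevant_retrieved / total_retrieved
= 49 / 73
= 49 / (49 + 24)
= 49/73

49/73


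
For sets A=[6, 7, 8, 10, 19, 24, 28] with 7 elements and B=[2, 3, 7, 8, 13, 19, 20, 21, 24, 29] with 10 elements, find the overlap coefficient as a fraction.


A intersect B = [7, 8, 19, 24]
|A intersect B| = 4
min(|A|, |B|) = min(7, 10) = 7
Overlap = 4 / 7 = 4/7

4/7


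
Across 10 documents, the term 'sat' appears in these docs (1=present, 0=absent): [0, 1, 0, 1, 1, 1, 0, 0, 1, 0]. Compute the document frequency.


Checking each document for 'sat':
Doc 1: absent
Doc 2: present
Doc 3: absent
Doc 4: present
Doc 5: present
Doc 6: present
Doc 7: absent
Doc 8: absent
Doc 9: present
Doc 10: absent
df = sum of presences = 0 + 1 + 0 + 1 + 1 + 1 + 0 + 0 + 1 + 0 = 5

5


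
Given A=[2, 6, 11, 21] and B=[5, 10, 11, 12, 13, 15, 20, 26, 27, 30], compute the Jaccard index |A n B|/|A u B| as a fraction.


A intersect B = [11]
|A intersect B| = 1
A union B = [2, 5, 6, 10, 11, 12, 13, 15, 20, 21, 26, 27, 30]
|A union B| = 13
Jaccard = 1/13 = 1/13

1/13


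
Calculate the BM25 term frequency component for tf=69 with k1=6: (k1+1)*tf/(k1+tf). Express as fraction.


BM25 TF component = (k1+1)*tf / (k1+tf)
k1 = 6, tf = 69
Numerator = (6+1)*69 = 483
Denominator = 6 + 69 = 75
= 483/75 = 161/25

161/25


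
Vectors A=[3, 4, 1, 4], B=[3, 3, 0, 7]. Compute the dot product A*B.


Dot product = sum of element-wise products
A[0]*B[0] = 3*3 = 9
A[1]*B[1] = 4*3 = 12
A[2]*B[2] = 1*0 = 0
A[3]*B[3] = 4*7 = 28
Sum = 9 + 12 + 0 + 28 = 49

49


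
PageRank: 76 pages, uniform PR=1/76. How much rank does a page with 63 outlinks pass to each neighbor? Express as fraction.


Initial PR = 1/76 = 1/76
Outlinks = 63
Contribution per link = PR / outlinks
= 1/76 / 63
= 1/4788

1/4788


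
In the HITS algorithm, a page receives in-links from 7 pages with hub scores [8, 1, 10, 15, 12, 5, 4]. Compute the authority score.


Authority = sum of hub scores of in-linkers
In-link 1: hub score = 8
In-link 2: hub score = 1
In-link 3: hub score = 10
In-link 4: hub score = 15
In-link 5: hub score = 12
In-link 6: hub score = 5
In-link 7: hub score = 4
Authority = 8 + 1 + 10 + 15 + 12 + 5 + 4 = 55

55


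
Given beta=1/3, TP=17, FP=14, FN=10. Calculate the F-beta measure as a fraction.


P = TP/(TP+FP) = 17/31 = 17/31
R = TP/(TP+FN) = 17/27 = 17/27
beta^2 = 1/3^2 = 1/9
(1 + beta^2) = 10/9
Numerator = (1+beta^2)*P*R = 2890/7533
Denominator = beta^2*P + R = 17/279 + 17/27 = 578/837
F_beta = 5/9

5/9


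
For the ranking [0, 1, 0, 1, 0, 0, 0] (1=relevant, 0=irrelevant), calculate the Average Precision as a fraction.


Computing P@k for each relevant position:
Position 1: not relevant
Position 2: relevant, P@2 = 1/2 = 1/2
Position 3: not relevant
Position 4: relevant, P@4 = 2/4 = 1/2
Position 5: not relevant
Position 6: not relevant
Position 7: not relevant
Sum of P@k = 1/2 + 1/2 = 1
AP = 1 / 2 = 1/2

1/2


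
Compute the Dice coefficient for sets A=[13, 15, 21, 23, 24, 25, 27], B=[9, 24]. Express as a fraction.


A intersect B = [24]
|A intersect B| = 1
|A| = 7, |B| = 2
Dice = 2*1 / (7+2)
= 2 / 9 = 2/9

2/9


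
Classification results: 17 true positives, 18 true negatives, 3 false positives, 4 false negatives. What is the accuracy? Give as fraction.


Accuracy = (TP + TN) / (TP + TN + FP + FN)
TP + TN = 17 + 18 = 35
Total = 17 + 18 + 3 + 4 = 42
Accuracy = 35 / 42 = 5/6

5/6


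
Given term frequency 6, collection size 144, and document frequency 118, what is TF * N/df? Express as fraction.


TF * (N/df)
= 6 * (144/118)
= 6 * 72/59
= 432/59

432/59


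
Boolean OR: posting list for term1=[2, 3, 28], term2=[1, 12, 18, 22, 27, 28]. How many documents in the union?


Boolean OR: find union of posting lists
term1 docs: [2, 3, 28]
term2 docs: [1, 12, 18, 22, 27, 28]
Union: [1, 2, 3, 12, 18, 22, 27, 28]
|union| = 8

8


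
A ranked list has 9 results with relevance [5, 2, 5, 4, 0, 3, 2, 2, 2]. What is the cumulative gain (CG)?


Cumulative Gain = sum of relevance scores
Position 1: rel=5, running sum=5
Position 2: rel=2, running sum=7
Position 3: rel=5, running sum=12
Position 4: rel=4, running sum=16
Position 5: rel=0, running sum=16
Position 6: rel=3, running sum=19
Position 7: rel=2, running sum=21
Position 8: rel=2, running sum=23
Position 9: rel=2, running sum=25
CG = 25

25


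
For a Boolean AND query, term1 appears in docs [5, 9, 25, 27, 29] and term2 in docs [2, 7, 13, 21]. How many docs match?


Boolean AND: find intersection of posting lists
term1 docs: [5, 9, 25, 27, 29]
term2 docs: [2, 7, 13, 21]
Intersection: []
|intersection| = 0

0


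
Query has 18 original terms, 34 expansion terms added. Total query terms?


Original terms: 18
Expansion terms: 34
Total = 18 + 34 = 52

52


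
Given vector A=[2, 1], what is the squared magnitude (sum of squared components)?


|A|^2 = sum of squared components
A[0]^2 = 2^2 = 4
A[1]^2 = 1^2 = 1
Sum = 4 + 1 = 5

5


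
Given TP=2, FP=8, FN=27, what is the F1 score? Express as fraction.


F1 = 2 * P * R / (P + R)
P = TP/(TP+FP) = 2/10 = 1/5
R = TP/(TP+FN) = 2/29 = 2/29
2 * P * R = 2 * 1/5 * 2/29 = 4/145
P + R = 1/5 + 2/29 = 39/145
F1 = 4/145 / 39/145 = 4/39

4/39


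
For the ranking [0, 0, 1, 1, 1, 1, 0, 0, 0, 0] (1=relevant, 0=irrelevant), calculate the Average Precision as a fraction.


Computing P@k for each relevant position:
Position 1: not relevant
Position 2: not relevant
Position 3: relevant, P@3 = 1/3 = 1/3
Position 4: relevant, P@4 = 2/4 = 1/2
Position 5: relevant, P@5 = 3/5 = 3/5
Position 6: relevant, P@6 = 4/6 = 2/3
Position 7: not relevant
Position 8: not relevant
Position 9: not relevant
Position 10: not relevant
Sum of P@k = 1/3 + 1/2 + 3/5 + 2/3 = 21/10
AP = 21/10 / 4 = 21/40

21/40


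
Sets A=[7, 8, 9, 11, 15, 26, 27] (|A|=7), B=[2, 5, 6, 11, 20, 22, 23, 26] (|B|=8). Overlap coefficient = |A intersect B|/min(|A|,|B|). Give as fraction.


A intersect B = [11, 26]
|A intersect B| = 2
min(|A|, |B|) = min(7, 8) = 7
Overlap = 2 / 7 = 2/7

2/7


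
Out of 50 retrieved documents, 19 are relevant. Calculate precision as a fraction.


Precision = relevant_retrieved / total_retrieved
= 19 / 50
= 19 / (19 + 31)
= 19/50

19/50


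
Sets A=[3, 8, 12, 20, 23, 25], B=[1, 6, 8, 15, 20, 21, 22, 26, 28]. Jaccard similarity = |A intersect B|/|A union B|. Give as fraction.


A intersect B = [8, 20]
|A intersect B| = 2
A union B = [1, 3, 6, 8, 12, 15, 20, 21, 22, 23, 25, 26, 28]
|A union B| = 13
Jaccard = 2/13 = 2/13

2/13


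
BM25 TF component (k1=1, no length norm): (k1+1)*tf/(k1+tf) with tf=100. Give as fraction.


BM25 TF component = (k1+1)*tf / (k1+tf)
k1 = 1, tf = 100
Numerator = (1+1)*100 = 200
Denominator = 1 + 100 = 101
= 200/101 = 200/101

200/101


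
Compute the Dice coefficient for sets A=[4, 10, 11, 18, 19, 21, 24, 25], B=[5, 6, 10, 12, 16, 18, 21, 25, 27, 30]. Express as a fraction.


A intersect B = [10, 18, 21, 25]
|A intersect B| = 4
|A| = 8, |B| = 10
Dice = 2*4 / (8+10)
= 8 / 18 = 4/9

4/9


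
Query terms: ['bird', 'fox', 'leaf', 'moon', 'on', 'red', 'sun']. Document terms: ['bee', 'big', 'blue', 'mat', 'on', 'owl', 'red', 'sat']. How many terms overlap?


Query terms: ['bird', 'fox', 'leaf', 'moon', 'on', 'red', 'sun']
Document terms: ['bee', 'big', 'blue', 'mat', 'on', 'owl', 'red', 'sat']
Common terms: ['on', 'red']
Overlap count = 2

2


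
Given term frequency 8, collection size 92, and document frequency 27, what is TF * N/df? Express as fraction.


TF * (N/df)
= 8 * (92/27)
= 8 * 92/27
= 736/27

736/27


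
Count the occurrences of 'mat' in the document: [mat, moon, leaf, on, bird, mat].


Document has 6 words
Scanning for 'mat':
Found at positions: [0, 5]
Count = 2

2


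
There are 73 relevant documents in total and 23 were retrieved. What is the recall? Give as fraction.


Recall = retrieved_relevant / total_relevant
= 23 / 73
= 23 / (23 + 50)
= 23/73

23/73


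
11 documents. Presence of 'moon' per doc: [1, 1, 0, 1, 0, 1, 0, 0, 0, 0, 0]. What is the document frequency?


Checking each document for 'moon':
Doc 1: present
Doc 2: present
Doc 3: absent
Doc 4: present
Doc 5: absent
Doc 6: present
Doc 7: absent
Doc 8: absent
Doc 9: absent
Doc 10: absent
Doc 11: absent
df = sum of presences = 1 + 1 + 0 + 1 + 0 + 1 + 0 + 0 + 0 + 0 + 0 = 4

4


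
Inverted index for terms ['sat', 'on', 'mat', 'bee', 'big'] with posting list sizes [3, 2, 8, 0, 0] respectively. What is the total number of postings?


Summing posting list sizes:
'sat': 3 postings
'on': 2 postings
'mat': 8 postings
'bee': 0 postings
'big': 0 postings
Total = 3 + 2 + 8 + 0 + 0 = 13

13


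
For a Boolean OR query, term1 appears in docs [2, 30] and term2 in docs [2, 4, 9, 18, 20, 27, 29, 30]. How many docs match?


Boolean OR: find union of posting lists
term1 docs: [2, 30]
term2 docs: [2, 4, 9, 18, 20, 27, 29, 30]
Union: [2, 4, 9, 18, 20, 27, 29, 30]
|union| = 8

8


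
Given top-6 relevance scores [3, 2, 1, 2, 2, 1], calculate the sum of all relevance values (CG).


Cumulative Gain = sum of relevance scores
Position 1: rel=3, running sum=3
Position 2: rel=2, running sum=5
Position 3: rel=1, running sum=6
Position 4: rel=2, running sum=8
Position 5: rel=2, running sum=10
Position 6: rel=1, running sum=11
CG = 11

11


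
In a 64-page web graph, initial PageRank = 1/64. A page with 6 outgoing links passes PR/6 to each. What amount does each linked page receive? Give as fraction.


Initial PR = 1/64 = 1/64
Outlinks = 6
Contribution per link = PR / outlinks
= 1/64 / 6
= 1/384

1/384


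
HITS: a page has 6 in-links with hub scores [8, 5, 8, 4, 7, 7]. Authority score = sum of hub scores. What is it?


Authority = sum of hub scores of in-linkers
In-link 1: hub score = 8
In-link 2: hub score = 5
In-link 3: hub score = 8
In-link 4: hub score = 4
In-link 5: hub score = 7
In-link 6: hub score = 7
Authority = 8 + 5 + 8 + 4 + 7 + 7 = 39

39


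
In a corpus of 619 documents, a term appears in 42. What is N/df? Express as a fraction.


IDF ratio = N / df
= 619 / 42
= 619/42

619/42


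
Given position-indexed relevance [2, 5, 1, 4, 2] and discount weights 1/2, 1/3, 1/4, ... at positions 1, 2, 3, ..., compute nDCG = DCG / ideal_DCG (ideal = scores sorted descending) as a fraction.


Position discount weights w_i = 1/(i+1) for i=1..5:
Weights = [1/2, 1/3, 1/4, 1/5, 1/6]
Actual relevance: [2, 5, 1, 4, 2]
DCG = 2/2 + 5/3 + 1/4 + 4/5 + 2/6 = 81/20
Ideal relevance (sorted desc): [5, 4, 2, 2, 1]
Ideal DCG = 5/2 + 4/3 + 2/4 + 2/5 + 1/6 = 49/10
nDCG = DCG / ideal_DCG = 81/20 / 49/10 = 81/98

81/98


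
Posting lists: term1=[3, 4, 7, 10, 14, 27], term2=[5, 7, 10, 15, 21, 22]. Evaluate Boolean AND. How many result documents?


Boolean AND: find intersection of posting lists
term1 docs: [3, 4, 7, 10, 14, 27]
term2 docs: [5, 7, 10, 15, 21, 22]
Intersection: [7, 10]
|intersection| = 2

2


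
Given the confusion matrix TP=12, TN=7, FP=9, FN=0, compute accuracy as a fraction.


Accuracy = (TP + TN) / (TP + TN + FP + FN)
TP + TN = 12 + 7 = 19
Total = 12 + 7 + 9 + 0 = 28
Accuracy = 19 / 28 = 19/28

19/28


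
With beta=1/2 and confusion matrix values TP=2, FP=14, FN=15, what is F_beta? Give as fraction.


P = TP/(TP+FP) = 2/16 = 1/8
R = TP/(TP+FN) = 2/17 = 2/17
beta^2 = 1/2^2 = 1/4
(1 + beta^2) = 5/4
Numerator = (1+beta^2)*P*R = 5/272
Denominator = beta^2*P + R = 1/32 + 2/17 = 81/544
F_beta = 10/81

10/81
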